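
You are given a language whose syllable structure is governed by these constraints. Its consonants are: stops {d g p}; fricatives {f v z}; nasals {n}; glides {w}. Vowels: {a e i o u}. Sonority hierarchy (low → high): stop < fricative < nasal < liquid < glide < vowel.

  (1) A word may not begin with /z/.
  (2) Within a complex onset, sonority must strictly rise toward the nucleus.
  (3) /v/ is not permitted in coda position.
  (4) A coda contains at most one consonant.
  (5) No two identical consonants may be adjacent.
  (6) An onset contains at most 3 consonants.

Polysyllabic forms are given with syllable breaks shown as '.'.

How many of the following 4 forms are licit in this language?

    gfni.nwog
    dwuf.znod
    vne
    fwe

4

gfni.nwog — σ1 onset /gfn/ (1→2→3 rises), coda /∅/ ok; σ2 onset /nw/ (3→5 rises), coda /g/ ok → licit
dwuf.znod — σ1 onset /dw/ (1→5 rises), coda /f/ ok; σ2 onset /zn/ (2→3 rises), coda /d/ ok → licit
vne — σ1 onset /vn/ (2→3 rises), coda /∅/ ok → licit
fwe — σ1 onset /fw/ (2→5 rises), coda /∅/ ok → licit
Licit: gfni.nwog, dwuf.znod, vne, fwe → 4.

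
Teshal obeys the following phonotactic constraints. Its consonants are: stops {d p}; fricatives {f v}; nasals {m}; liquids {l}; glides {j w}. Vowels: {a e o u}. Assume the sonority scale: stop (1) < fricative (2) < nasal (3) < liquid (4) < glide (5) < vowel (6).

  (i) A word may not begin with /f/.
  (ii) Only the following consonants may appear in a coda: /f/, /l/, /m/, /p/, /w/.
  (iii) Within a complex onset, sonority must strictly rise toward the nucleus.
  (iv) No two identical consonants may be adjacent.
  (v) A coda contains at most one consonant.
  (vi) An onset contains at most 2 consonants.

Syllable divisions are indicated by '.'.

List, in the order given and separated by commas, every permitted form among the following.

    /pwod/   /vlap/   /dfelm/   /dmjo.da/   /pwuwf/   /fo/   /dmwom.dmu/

/pwod/ — violates constraint (ii): syllable 1 coda contains /d/, which is not a licensed coda consonant → not permitted
/vlap/ — σ1 onset /vl/ (2→4 rises), coda /p/ ok → permitted
/dfelm/ — violates constraint (v): syllable 1 coda /lm/ has 2 consonants (> 1) → not permitted
/dmjo.da/ — violates constraint (vi): syllable 1 onset /dmj/ has 3 consonants (> 2) → not permitted
/pwuwf/ — violates constraint (v): syllable 1 coda /wf/ has 2 consonants (> 1) → not permitted
/fo/ — violates constraint (i): word begins with /f/ → not permitted
/dmwom.dmu/ — violates constraint (vi): syllable 1 onset /dmw/ has 3 consonants (> 2) → not permitted

/vlap/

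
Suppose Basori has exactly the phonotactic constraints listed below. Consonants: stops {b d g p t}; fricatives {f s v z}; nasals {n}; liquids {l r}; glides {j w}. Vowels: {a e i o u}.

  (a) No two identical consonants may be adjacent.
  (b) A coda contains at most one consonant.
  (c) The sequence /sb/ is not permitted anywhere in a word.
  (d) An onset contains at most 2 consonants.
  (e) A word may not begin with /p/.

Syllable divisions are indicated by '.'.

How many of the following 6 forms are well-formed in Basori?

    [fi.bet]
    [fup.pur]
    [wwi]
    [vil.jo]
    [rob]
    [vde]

[fi.bet] — σ1 onset /f/, coda /∅/ ok; σ2 onset /b/, coda /t/ ok → well-formed
[fup.pur] — violates constraint (a): adjacent identical consonants /pp/ → ill-formed
[wwi] — violates constraint (a): adjacent identical consonants /ww/ → ill-formed
[vil.jo] — σ1 onset /v/, coda /l/ ok; σ2 onset /j/, coda /∅/ ok → well-formed
[rob] — σ1 onset /r/, coda /b/ ok → well-formed
[vde] — σ1 onset /vd/ (2C), coda /∅/ ok → well-formed
Well-formed: [fi.bet], [vil.jo], [rob], [vde] → 4.

4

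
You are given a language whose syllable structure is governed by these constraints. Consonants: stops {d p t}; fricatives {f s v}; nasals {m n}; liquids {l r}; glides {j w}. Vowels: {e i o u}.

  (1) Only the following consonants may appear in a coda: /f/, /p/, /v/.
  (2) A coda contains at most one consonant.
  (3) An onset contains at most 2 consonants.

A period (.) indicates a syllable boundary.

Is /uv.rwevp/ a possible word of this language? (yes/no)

no

/uv.rwevp/ — violates constraint 2: syllable 2 coda /vp/ has 2 consonants (> 1) → illicit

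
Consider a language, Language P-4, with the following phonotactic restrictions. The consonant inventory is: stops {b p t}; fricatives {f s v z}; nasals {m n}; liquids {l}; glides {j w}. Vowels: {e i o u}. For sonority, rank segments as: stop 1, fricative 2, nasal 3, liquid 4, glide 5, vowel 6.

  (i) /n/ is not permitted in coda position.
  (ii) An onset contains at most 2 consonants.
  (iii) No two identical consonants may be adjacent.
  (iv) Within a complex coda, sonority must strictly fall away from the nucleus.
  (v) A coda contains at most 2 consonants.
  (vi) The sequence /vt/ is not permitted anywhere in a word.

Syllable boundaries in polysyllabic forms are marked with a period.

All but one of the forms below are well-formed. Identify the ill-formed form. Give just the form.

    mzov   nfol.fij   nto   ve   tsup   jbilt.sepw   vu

mzov — σ1 onset /mz/ (2C), coda /v/ ok → well-formed
nfol.fij — σ1 onset /nf/ (2C), coda /l/ ok; σ2 onset /f/, coda /j/ ok → well-formed
nto — σ1 onset /nt/ (2C), coda /∅/ ok → well-formed
ve — σ1 onset /v/, coda /∅/ ok → well-formed
tsup — σ1 onset /ts/ (2C), coda /p/ ok → well-formed
jbilt.sepw — violates constraint (iv): syllable 2 coda /pw/: /p/ (stop, 1) → /w/ (glide, 5) does not fall → ill-formed
vu — σ1 onset /v/, coda /∅/ ok → well-formed

jbilt.sepw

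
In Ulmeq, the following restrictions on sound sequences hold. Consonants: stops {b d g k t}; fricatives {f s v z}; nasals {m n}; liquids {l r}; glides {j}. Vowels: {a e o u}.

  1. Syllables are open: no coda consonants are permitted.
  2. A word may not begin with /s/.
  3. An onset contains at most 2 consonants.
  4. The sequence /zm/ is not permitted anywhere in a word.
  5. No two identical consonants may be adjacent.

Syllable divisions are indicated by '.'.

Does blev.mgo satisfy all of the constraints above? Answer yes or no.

blev.mgo — violates constraint 1: syllable 1 coda /v/ has 1 consonant (> 0) → not permitted

no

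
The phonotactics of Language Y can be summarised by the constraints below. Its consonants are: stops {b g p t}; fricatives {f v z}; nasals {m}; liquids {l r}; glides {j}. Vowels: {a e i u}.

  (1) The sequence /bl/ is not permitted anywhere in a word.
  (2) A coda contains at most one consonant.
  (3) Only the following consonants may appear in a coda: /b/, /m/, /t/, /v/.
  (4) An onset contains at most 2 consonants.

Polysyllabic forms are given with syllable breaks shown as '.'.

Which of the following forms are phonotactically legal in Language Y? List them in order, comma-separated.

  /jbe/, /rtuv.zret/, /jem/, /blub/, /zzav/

/jbe/ — σ1 onset /jb/ (2C), coda /∅/ ok → phonotactically legal
/rtuv.zret/ — σ1 onset /rt/ (2C), coda /v/ ok; σ2 onset /zr/ (2C), coda /t/ ok → phonotactically legal
/jem/ — σ1 onset /j/, coda /m/ ok → phonotactically legal
/blub/ — violates constraint 1: contains banned sequence /bl/ → phonotactically illegal
/zzav/ — σ1 onset /zz/ (2C), coda /v/ ok → phonotactically legal

/jbe/, /rtuv.zret/, /jem/, /zzav/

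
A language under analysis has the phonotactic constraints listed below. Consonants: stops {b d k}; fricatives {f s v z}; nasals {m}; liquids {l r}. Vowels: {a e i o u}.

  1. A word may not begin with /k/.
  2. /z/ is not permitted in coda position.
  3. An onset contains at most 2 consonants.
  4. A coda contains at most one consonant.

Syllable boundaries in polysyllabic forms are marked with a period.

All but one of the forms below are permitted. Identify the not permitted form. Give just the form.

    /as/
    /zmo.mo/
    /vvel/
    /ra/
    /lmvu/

/lmvu/

/as/ — σ1 onset /∅/, coda /s/ ok → permitted
/zmo.mo/ — σ1 onset /zm/ (2C), coda /∅/ ok; σ2 onset /m/, coda /∅/ ok → permitted
/vvel/ — σ1 onset /vv/ (2C), coda /l/ ok → permitted
/ra/ — σ1 onset /r/, coda /∅/ ok → permitted
/lmvu/ — violates constraint 3: syllable 1 onset /lmv/ has 3 consonants (> 2) → not permitted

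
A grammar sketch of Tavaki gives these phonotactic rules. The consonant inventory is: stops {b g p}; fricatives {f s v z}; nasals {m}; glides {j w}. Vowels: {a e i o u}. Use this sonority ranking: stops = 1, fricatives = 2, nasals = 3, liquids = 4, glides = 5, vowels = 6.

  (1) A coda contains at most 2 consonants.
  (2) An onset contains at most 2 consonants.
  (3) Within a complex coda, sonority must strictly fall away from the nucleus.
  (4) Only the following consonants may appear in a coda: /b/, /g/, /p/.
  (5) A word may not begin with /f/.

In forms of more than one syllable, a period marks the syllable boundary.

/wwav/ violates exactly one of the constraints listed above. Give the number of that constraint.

/wwav/: syllable 1 coda contains /v/, which is not a licensed coda consonant.
This is a violation of constraint 4: "Only the following consonants may appear in a coda: /b/, /g/, /p/."
The remaining constraints (1, 2, 3, 5) are satisfied.

4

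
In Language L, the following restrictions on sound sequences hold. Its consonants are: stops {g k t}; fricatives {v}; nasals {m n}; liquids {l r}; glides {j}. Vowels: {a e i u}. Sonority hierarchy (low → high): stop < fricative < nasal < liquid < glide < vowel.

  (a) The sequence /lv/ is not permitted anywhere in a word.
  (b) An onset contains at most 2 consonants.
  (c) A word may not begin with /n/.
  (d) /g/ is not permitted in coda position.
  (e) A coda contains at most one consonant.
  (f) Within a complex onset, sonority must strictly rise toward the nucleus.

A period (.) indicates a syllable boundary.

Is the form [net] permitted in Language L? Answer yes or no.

no

[net] — violates constraint (c): word begins with /n/ → not permitted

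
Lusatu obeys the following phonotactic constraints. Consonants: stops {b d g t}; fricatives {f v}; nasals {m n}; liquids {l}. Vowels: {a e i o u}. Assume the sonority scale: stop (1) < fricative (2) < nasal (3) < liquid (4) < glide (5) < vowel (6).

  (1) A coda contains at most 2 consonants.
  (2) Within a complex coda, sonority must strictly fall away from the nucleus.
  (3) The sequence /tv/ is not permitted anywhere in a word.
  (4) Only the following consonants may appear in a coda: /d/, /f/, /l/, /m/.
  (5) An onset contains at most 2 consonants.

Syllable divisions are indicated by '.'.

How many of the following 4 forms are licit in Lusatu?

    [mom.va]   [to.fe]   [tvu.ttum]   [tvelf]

[mom.va] — σ1 onset /m/, coda /m/ ok; σ2 onset /v/, coda /∅/ ok → licit
[to.fe] — σ1 onset /t/, coda /∅/ ok; σ2 onset /f/, coda /∅/ ok → licit
[tvu.ttum] — violates constraint 3: contains banned sequence /tv/ → illicit
[tvelf] — violates constraint 3: contains banned sequence /tv/ → illicit
Licit: [mom.va], [to.fe] → 2.

2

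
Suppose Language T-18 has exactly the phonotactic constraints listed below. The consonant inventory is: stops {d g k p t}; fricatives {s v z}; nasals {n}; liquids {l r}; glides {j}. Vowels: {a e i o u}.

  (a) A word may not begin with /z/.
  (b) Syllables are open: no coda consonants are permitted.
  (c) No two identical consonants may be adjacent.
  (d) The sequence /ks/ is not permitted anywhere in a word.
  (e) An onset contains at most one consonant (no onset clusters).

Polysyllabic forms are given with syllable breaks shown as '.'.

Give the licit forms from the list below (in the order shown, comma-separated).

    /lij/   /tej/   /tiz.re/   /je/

/je/

/lij/ — violates constraint (b): syllable 1 coda /j/ has 1 consonant (> 0) → illicit
/tej/ — violates constraint (b): syllable 1 coda /j/ has 1 consonant (> 0) → illicit
/tiz.re/ — violates constraint (b): syllable 1 coda /z/ has 1 consonant (> 0) → illicit
/je/ — σ1 onset /j/, coda /∅/ ok → licit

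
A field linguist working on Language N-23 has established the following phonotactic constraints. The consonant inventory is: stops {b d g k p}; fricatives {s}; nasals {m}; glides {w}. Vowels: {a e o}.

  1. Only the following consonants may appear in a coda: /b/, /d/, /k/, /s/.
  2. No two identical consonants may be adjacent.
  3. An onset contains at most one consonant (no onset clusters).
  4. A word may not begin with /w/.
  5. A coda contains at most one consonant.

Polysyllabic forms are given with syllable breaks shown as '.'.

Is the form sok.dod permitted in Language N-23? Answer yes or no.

sok.dod — σ1 onset /s/, coda /k/ ok; σ2 onset /d/, coda /d/ ok → permitted

yes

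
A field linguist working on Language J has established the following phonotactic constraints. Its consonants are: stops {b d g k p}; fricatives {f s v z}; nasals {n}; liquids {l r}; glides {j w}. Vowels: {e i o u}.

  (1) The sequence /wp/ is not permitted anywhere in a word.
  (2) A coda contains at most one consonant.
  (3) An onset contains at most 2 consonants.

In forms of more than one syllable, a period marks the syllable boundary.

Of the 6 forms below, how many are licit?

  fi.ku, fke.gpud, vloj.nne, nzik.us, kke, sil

fi.ku — σ1 onset /f/, coda /∅/ ok; σ2 onset /k/, coda /∅/ ok → licit
fke.gpud — σ1 onset /fk/ (2C), coda /∅/ ok; σ2 onset /gp/ (2C), coda /d/ ok → licit
vloj.nne — σ1 onset /vl/ (2C), coda /j/ ok; σ2 onset /nn/ (2C), coda /∅/ ok → licit
nzik.us — σ1 onset /nz/ (2C), coda /k/ ok; σ2 onset /∅/, coda /s/ ok → licit
kke — σ1 onset /kk/ (2C), coda /∅/ ok → licit
sil — σ1 onset /s/, coda /l/ ok → licit
Licit: fi.ku, fke.gpud, vloj.nne, nzik.us, kke, sil → 6.

6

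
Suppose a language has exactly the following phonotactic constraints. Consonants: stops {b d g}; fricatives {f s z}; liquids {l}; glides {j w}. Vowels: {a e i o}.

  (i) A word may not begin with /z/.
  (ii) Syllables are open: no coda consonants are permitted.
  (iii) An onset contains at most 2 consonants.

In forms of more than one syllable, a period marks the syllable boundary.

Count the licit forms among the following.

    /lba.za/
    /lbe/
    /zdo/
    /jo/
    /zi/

3

/lba.za/ — σ1 onset /lb/ (2C), coda /∅/ ok; σ2 onset /z/, coda /∅/ ok → licit
/lbe/ — σ1 onset /lb/ (2C), coda /∅/ ok → licit
/zdo/ — violates constraint (i): word begins with /z/ → illicit
/jo/ — σ1 onset /j/, coda /∅/ ok → licit
/zi/ — violates constraint (i): word begins with /z/ → illicit
Licit: /lba.za/, /lbe/, /jo/ → 3.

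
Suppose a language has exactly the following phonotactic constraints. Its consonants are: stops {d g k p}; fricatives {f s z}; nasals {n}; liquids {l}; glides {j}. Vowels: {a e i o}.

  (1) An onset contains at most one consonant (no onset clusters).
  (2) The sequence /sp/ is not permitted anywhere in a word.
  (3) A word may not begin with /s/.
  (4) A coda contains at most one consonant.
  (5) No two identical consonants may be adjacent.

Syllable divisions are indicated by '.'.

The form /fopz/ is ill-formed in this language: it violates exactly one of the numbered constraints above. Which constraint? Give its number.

4

/fopz/: syllable 1 coda /pz/ has 2 consonants (> 1).
This is a violation of constraint 4: "A coda contains at most one consonant."
The remaining constraints (1, 2, 3, 5) are satisfied.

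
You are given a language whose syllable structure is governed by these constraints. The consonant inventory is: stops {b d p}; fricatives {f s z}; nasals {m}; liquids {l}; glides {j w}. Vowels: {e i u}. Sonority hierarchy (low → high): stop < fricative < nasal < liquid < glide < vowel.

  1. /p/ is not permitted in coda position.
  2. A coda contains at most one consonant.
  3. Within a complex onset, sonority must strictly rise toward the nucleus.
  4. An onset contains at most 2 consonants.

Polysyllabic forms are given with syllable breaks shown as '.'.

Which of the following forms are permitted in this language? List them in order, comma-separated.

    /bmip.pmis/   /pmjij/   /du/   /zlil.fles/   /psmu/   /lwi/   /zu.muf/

/bmip.pmis/ — violates constraint 1: syllable 1 coda contains /p/ → not permitted
/pmjij/ — violates constraint 4: syllable 1 onset /pmj/ has 3 consonants (> 2) → not permitted
/du/ — σ1 onset /d/, coda /∅/ ok → permitted
/zlil.fles/ — σ1 onset /zl/ (2→4 rises), coda /l/ ok; σ2 onset /fl/ (2→4 rises), coda /s/ ok → permitted
/psmu/ — violates constraint 4: syllable 1 onset /psm/ has 3 consonants (> 2) → not permitted
/lwi/ — σ1 onset /lw/ (4→5 rises), coda /∅/ ok → permitted
/zu.muf/ — σ1 onset /z/, coda /∅/ ok; σ2 onset /m/, coda /f/ ok → permitted

/du/, /zlil.fles/, /lwi/, /zu.muf/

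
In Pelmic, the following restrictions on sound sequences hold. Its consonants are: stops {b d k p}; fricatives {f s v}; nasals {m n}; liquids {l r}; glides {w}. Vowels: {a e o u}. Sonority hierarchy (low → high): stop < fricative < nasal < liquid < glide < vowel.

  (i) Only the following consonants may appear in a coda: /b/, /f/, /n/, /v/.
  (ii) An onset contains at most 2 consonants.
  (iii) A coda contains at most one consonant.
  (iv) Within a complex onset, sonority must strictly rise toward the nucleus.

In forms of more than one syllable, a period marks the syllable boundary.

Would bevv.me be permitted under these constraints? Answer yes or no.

bevv.me — violates constraint (iii): syllable 1 coda /vv/ has 2 consonants (> 1) → not permitted

no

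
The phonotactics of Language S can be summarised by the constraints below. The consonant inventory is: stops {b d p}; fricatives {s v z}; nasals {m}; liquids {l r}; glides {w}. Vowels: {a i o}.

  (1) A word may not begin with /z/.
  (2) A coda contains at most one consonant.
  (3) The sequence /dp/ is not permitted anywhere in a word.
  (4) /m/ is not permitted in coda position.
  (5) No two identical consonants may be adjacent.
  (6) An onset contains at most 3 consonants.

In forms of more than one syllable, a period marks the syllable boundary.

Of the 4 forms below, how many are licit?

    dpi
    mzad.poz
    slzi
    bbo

dpi — violates constraint 3: contains banned sequence /dp/ → illicit
mzad.poz — violates constraint 3: contains banned sequence /dp/ → illicit
slzi — σ1 onset /slz/ (3C), coda /∅/ ok → licit
bbo — violates constraint 5: adjacent identical consonants /bb/ → illicit
Licit: slzi → 1.

1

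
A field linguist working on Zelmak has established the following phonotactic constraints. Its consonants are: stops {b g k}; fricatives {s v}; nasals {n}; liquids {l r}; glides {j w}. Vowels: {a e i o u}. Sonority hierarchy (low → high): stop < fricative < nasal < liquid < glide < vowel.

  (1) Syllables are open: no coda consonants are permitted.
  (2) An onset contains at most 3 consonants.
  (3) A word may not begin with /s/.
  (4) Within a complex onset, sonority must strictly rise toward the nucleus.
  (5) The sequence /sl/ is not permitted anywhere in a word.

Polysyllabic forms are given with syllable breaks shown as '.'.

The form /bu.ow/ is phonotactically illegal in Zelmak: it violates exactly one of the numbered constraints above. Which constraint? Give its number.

1

/bu.ow/: syllable 2 coda /w/ has 1 consonant (> 0).
This is a violation of constraint 1: "Syllables are open: no coda consonants are permitted."
The remaining constraints (2, 3, 4, 5) are satisfied.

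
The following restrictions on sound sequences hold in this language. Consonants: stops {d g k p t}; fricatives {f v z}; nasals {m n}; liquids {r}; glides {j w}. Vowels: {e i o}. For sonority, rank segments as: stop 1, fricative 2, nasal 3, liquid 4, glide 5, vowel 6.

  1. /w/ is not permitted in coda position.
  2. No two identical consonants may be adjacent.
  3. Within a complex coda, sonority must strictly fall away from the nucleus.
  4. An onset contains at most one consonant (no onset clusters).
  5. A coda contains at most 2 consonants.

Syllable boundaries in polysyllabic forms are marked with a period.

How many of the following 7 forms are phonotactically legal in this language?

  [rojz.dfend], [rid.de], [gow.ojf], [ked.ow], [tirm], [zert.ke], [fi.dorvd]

[rojz.dfend] — violates constraint 4: syllable 2 onset /df/ has 2 consonants (> 1) → phonotactically illegal
[rid.de] — violates constraint 2: adjacent identical consonants /dd/ → phonotactically illegal
[gow.ojf] — violates constraint 1: syllable 1 coda contains /w/ → phonotactically illegal
[ked.ow] — violates constraint 1: syllable 2 coda contains /w/ → phonotactically illegal
[tirm] — σ1 onset /t/, coda /rm/ (4→3 falls) ok → phonotactically legal
[zert.ke] — σ1 onset /z/, coda /rt/ (4→1 falls) ok; σ2 onset /k/, coda /∅/ ok → phonotactically legal
[fi.dorvd] — violates constraint 5: syllable 2 coda /rvd/ has 3 consonants (> 2) → phonotactically illegal
Phonotactically legal: [tirm], [zert.ke] → 2.

2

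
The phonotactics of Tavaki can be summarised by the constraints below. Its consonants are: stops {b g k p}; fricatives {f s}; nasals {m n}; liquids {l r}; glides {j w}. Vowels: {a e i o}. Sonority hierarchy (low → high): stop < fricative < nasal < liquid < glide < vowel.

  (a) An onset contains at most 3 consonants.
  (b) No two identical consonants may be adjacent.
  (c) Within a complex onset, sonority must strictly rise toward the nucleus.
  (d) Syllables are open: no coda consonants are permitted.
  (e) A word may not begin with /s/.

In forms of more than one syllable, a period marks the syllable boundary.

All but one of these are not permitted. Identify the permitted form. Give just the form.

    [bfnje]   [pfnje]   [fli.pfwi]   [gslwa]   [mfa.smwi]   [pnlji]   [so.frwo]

[bfnje] — violates constraint (a): syllable 1 onset /bfnj/ has 4 consonants (> 3) → not permitted
[pfnje] — violates constraint (a): syllable 1 onset /pfnj/ has 4 consonants (> 3) → not permitted
[fli.pfwi] — σ1 onset /fl/ (2→4 rises), coda /∅/ ok; σ2 onset /pfw/ (1→2→5 rises), coda /∅/ ok → permitted
[gslwa] — violates constraint (a): syllable 1 onset /gslw/ has 4 consonants (> 3) → not permitted
[mfa.smwi] — violates constraint (c): syllable 1 onset /mf/: /m/ (nasal, 3) → /f/ (fricative, 2) does not rise → not permitted
[pnlji] — violates constraint (a): syllable 1 onset /pnlj/ has 4 consonants (> 3) → not permitted
[so.frwo] — violates constraint (e): word begins with /s/ → not permitted

[fli.pfwi]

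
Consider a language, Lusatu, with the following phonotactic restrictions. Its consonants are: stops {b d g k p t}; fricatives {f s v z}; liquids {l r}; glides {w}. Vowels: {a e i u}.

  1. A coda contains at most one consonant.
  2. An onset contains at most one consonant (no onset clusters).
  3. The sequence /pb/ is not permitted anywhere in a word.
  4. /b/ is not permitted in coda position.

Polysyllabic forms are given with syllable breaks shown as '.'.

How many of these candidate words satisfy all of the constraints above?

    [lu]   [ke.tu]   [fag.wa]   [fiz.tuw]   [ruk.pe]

5

[lu] — σ1 onset /l/, coda /∅/ ok → phonotactically legal
[ke.tu] — σ1 onset /k/, coda /∅/ ok; σ2 onset /t/, coda /∅/ ok → phonotactically legal
[fag.wa] — σ1 onset /f/, coda /g/ ok; σ2 onset /w/, coda /∅/ ok → phonotactically legal
[fiz.tuw] — σ1 onset /f/, coda /z/ ok; σ2 onset /t/, coda /w/ ok → phonotactically legal
[ruk.pe] — σ1 onset /r/, coda /k/ ok; σ2 onset /p/, coda /∅/ ok → phonotactically legal
Phonotactically legal: [lu], [ke.tu], [fag.wa], [fiz.tuw], [ruk.pe] → 5.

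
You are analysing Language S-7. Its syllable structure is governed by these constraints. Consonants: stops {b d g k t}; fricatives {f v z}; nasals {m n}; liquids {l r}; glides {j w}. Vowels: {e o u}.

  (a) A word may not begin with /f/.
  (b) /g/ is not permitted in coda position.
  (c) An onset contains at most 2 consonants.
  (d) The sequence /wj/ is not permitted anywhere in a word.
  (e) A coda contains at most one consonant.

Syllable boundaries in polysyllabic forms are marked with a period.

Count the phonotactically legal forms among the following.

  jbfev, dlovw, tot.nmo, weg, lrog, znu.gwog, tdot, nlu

jbfev — violates constraint (c): syllable 1 onset /jbf/ has 3 consonants (> 2) → phonotactically illegal
dlovw — violates constraint (e): syllable 1 coda /vw/ has 2 consonants (> 1) → phonotactically illegal
tot.nmo — σ1 onset /t/, coda /t/ ok; σ2 onset /nm/ (2C), coda /∅/ ok → phonotactically legal
weg — violates constraint (b): syllable 1 coda contains /g/ → phonotactically illegal
lrog — violates constraint (b): syllable 1 coda contains /g/ → phonotactically illegal
znu.gwog — violates constraint (b): syllable 2 coda contains /g/ → phonotactically illegal
tdot — σ1 onset /td/ (2C), coda /t/ ok → phonotactically legal
nlu — σ1 onset /nl/ (2C), coda /∅/ ok → phonotactically legal
Phonotactically legal: tot.nmo, tdot, nlu → 3.

3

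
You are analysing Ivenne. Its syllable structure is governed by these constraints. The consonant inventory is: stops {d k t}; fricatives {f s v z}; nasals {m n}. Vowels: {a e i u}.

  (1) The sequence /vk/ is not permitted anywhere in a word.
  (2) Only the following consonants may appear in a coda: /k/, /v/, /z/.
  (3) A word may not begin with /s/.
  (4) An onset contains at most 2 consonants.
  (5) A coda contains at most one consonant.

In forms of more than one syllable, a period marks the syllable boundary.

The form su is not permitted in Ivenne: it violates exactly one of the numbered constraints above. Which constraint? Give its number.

3

su: word begins with /s/.
This is a violation of constraint 3: "A word may not begin with /s/."
The remaining constraints (1, 2, 4, 5) are satisfied.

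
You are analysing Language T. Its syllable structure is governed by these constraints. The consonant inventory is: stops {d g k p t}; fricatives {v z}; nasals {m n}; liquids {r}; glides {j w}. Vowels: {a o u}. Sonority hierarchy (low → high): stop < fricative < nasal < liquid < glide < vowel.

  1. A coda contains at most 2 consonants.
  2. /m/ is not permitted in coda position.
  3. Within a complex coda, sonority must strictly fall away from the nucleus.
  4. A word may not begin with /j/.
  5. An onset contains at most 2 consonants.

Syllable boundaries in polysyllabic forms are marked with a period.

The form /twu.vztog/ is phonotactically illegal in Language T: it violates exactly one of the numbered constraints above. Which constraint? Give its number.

/twu.vztog/: syllable 2 onset /vzt/ has 3 consonants (> 2).
This is a violation of constraint 5: "An onset contains at most 2 consonants."
The remaining constraints (1, 2, 3, 4) are satisfied.

5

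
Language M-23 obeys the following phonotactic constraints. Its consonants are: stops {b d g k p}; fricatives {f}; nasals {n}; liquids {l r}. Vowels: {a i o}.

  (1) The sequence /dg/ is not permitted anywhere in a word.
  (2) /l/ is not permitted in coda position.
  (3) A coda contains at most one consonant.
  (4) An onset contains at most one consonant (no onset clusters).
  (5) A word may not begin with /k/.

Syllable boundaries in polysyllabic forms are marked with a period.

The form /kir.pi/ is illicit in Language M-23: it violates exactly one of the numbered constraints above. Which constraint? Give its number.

/kir.pi/: word begins with /k/.
This is a violation of constraint 5: "A word may not begin with /k/."
The remaining constraints (1, 2, 3, 4) are satisfied.

5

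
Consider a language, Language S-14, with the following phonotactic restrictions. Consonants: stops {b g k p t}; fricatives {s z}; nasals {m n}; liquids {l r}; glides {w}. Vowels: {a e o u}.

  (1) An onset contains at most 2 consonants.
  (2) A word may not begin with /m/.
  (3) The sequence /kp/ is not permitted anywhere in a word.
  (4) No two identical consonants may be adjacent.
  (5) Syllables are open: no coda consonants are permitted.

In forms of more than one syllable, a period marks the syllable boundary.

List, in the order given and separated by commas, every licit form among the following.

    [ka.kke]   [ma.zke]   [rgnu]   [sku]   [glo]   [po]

[sku], [glo], [po]

[ka.kke] — violates constraint 4: adjacent identical consonants /kk/ → illicit
[ma.zke] — violates constraint 2: word begins with /m/ → illicit
[rgnu] — violates constraint 1: syllable 1 onset /rgn/ has 3 consonants (> 2) → illicit
[sku] — σ1 onset /sk/ (2C), coda /∅/ ok → licit
[glo] — σ1 onset /gl/ (2C), coda /∅/ ok → licit
[po] — σ1 onset /p/, coda /∅/ ok → licit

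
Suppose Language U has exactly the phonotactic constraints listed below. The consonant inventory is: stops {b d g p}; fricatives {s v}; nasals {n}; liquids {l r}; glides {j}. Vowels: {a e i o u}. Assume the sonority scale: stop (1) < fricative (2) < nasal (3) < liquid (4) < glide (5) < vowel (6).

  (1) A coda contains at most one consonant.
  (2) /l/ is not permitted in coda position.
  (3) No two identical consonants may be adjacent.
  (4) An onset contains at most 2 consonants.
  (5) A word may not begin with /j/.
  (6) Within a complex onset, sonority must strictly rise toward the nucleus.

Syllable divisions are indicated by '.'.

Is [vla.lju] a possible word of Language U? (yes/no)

yes

[vla.lju] — σ1 onset /vl/ (2→4 rises), coda /∅/ ok; σ2 onset /lj/ (4→5 rises), coda /∅/ ok → phonotactically legal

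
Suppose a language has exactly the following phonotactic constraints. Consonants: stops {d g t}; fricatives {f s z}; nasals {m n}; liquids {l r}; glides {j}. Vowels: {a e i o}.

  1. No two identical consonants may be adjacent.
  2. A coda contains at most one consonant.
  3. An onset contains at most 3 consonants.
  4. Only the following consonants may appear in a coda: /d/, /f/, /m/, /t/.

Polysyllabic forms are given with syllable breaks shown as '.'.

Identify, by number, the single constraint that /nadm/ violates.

2

/nadm/: syllable 1 coda /dm/ has 2 consonants (> 1).
This is a violation of constraint 2: "A coda contains at most one consonant."
The remaining constraints (1, 3, 4) are satisfied.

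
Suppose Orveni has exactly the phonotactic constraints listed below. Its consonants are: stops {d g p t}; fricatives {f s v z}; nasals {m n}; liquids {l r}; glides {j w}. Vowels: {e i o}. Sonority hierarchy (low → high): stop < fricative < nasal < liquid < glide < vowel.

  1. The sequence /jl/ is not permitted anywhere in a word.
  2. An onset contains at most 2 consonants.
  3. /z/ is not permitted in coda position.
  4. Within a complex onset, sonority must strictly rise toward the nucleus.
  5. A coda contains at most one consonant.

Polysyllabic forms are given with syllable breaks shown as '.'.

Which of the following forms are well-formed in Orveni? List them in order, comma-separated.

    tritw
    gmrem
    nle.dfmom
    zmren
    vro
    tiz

tritw — violates constraint 5: syllable 1 coda /tw/ has 2 consonants (> 1) → ill-formed
gmrem — violates constraint 2: syllable 1 onset /gmr/ has 3 consonants (> 2) → ill-formed
nle.dfmom — violates constraint 2: syllable 2 onset /dfm/ has 3 consonants (> 2) → ill-formed
zmren — violates constraint 2: syllable 1 onset /zmr/ has 3 consonants (> 2) → ill-formed
vro — σ1 onset /vr/ (2→4 rises), coda /∅/ ok → well-formed
tiz — violates constraint 3: syllable 1 coda contains /z/ → ill-formed

vro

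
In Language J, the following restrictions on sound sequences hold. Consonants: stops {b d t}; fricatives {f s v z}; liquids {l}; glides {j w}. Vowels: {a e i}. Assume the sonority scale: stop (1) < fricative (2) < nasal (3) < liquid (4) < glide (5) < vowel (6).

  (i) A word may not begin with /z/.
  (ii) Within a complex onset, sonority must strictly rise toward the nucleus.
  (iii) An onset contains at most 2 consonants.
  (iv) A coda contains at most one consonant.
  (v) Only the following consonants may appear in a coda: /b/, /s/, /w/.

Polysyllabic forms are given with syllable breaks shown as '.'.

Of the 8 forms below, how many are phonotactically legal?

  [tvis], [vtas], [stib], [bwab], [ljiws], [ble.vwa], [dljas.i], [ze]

[tvis] — σ1 onset /tv/ (1→2 rises), coda /s/ ok → phonotactically legal
[vtas] — violates constraint (ii): syllable 1 onset /vt/: /v/ (fricative, 2) → /t/ (stop, 1) does not rise → phonotactically illegal
[stib] — violates constraint (ii): syllable 1 onset /st/: /s/ (fricative, 2) → /t/ (stop, 1) does not rise → phonotactically illegal
[bwab] — σ1 onset /bw/ (1→5 rises), coda /b/ ok → phonotactically legal
[ljiws] — violates constraint (iv): syllable 1 coda /ws/ has 2 consonants (> 1) → phonotactically illegal
[ble.vwa] — σ1 onset /bl/ (1→4 rises), coda /∅/ ok; σ2 onset /vw/ (2→5 rises), coda /∅/ ok → phonotactically legal
[dljas.i] — violates constraint (iii): syllable 1 onset /dlj/ has 3 consonants (> 2) → phonotactically illegal
[ze] — violates constraint (i): word begins with /z/ → phonotactically illegal
Phonotactically legal: [tvis], [bwab], [ble.vwa] → 3.

3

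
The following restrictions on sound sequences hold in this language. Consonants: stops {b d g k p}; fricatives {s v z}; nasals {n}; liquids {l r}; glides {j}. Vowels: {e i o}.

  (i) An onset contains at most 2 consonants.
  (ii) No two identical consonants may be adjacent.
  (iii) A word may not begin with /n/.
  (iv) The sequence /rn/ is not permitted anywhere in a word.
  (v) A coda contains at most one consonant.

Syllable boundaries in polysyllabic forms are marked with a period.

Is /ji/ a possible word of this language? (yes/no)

/ji/ — σ1 onset /j/, coda /∅/ ok → well-formed

yes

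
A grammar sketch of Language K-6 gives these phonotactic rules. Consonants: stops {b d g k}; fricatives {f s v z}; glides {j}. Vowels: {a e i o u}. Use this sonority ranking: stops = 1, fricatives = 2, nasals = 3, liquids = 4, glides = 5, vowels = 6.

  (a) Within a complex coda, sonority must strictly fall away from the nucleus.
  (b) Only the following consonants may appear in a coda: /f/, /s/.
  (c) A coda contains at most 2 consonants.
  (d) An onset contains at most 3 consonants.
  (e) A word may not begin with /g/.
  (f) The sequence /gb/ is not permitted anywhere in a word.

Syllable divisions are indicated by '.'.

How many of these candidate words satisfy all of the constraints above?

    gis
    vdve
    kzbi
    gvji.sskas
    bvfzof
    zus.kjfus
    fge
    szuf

5

gis — violates constraint (e): word begins with /g/ → phonotactically illegal
vdve — σ1 onset /vdv/ (3C), coda /∅/ ok → phonotactically legal
kzbi — σ1 onset /kzb/ (3C), coda /∅/ ok → phonotactically legal
gvji.sskas — violates constraint (e): word begins with /g/ → phonotactically illegal
bvfzof — violates constraint (d): syllable 1 onset /bvfz/ has 4 consonants (> 3) → phonotactically illegal
zus.kjfus — σ1 onset /z/, coda /s/ ok; σ2 onset /kjf/ (3C), coda /s/ ok → phonotactically legal
fge — σ1 onset /fg/ (2C), coda /∅/ ok → phonotactically legal
szuf — σ1 onset /sz/ (2C), coda /f/ ok → phonotactically legal
Phonotactically legal: vdve, kzbi, zus.kjfus, fge, szuf → 5.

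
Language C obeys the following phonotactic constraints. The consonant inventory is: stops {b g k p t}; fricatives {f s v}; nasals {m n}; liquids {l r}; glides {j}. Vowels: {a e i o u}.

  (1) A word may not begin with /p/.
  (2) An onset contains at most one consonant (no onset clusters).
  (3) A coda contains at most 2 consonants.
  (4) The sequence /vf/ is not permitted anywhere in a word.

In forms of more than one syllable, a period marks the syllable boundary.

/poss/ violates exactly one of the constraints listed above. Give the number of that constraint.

/poss/: word begins with /p/.
This is a violation of constraint 1: "A word may not begin with /p/."
The remaining constraints (2, 3, 4) are satisfied.

1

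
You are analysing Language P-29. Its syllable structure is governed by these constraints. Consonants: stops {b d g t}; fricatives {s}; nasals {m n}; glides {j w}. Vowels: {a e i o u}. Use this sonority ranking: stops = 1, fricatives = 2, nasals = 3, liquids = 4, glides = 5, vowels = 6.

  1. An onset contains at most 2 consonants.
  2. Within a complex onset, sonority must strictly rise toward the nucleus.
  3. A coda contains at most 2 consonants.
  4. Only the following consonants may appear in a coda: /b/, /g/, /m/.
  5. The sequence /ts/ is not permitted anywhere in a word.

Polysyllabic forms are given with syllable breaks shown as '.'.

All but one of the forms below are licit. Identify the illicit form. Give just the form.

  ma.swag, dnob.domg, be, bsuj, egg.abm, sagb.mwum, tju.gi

bsuj

ma.swag — σ1 onset /m/, coda /∅/ ok; σ2 onset /sw/ (2→5 rises), coda /g/ ok → licit
dnob.domg — σ1 onset /dn/ (1→3 rises), coda /b/ ok; σ2 onset /d/, coda /mg/ (2C) ok → licit
be — σ1 onset /b/, coda /∅/ ok → licit
bsuj — violates constraint 4: syllable 1 coda contains /j/, which is not a licensed coda consonant → illicit
egg.abm — σ1 onset /∅/, coda /gg/ (2C) ok; σ2 onset /∅/, coda /bm/ (2C) ok → licit
sagb.mwum — σ1 onset /s/, coda /gb/ (2C) ok; σ2 onset /mw/ (3→5 rises), coda /m/ ok → licit
tju.gi — σ1 onset /tj/ (1→5 rises), coda /∅/ ok; σ2 onset /g/, coda /∅/ ok → licit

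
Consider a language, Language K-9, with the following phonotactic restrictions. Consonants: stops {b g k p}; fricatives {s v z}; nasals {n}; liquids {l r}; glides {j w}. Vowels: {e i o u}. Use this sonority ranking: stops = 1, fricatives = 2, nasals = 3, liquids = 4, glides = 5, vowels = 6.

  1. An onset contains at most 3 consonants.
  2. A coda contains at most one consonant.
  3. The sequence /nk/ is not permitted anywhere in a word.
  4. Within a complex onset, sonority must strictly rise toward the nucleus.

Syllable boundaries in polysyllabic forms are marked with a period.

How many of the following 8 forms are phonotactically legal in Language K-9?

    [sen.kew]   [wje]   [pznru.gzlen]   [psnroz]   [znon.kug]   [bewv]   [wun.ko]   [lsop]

[sen.kew] — violates constraint 3: contains banned sequence /nk/ → phonotactically illegal
[wje] — violates constraint 4: syllable 1 onset /wj/: /w/ (glide, 5) → /j/ (glide, 5) does not rise → phonotactically illegal
[pznru.gzlen] — violates constraint 1: syllable 1 onset /pznr/ has 4 consonants (> 3) → phonotactically illegal
[psnroz] — violates constraint 1: syllable 1 onset /psnr/ has 4 consonants (> 3) → phonotactically illegal
[znon.kug] — violates constraint 3: contains banned sequence /nk/ → phonotactically illegal
[bewv] — violates constraint 2: syllable 1 coda /wv/ has 2 consonants (> 1) → phonotactically illegal
[wun.ko] — violates constraint 3: contains banned sequence /nk/ → phonotactically illegal
[lsop] — violates constraint 4: syllable 1 onset /ls/: /l/ (liquid, 4) → /s/ (fricative, 2) does not rise → phonotactically illegal
No form is phonotactically legal → 0.

0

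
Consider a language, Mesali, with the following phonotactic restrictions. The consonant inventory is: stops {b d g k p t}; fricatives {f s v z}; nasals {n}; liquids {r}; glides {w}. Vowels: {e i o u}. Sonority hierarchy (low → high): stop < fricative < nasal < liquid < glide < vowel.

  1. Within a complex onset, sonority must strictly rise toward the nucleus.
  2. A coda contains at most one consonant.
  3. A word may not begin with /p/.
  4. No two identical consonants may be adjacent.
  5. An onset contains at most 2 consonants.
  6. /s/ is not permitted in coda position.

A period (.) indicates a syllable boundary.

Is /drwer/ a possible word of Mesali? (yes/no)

no

/drwer/ — violates constraint 5: syllable 1 onset /drw/ has 3 consonants (> 2) → illicit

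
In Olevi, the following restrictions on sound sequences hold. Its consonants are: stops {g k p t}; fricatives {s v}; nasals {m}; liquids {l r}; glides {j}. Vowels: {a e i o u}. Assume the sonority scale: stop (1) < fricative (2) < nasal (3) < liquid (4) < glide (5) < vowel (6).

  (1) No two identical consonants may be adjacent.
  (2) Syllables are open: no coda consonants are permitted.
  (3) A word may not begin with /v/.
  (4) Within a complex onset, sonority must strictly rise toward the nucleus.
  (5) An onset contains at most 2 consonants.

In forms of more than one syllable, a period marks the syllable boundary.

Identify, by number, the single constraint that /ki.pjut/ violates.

/ki.pjut/: syllable 2 coda /t/ has 1 consonant (> 0).
This is a violation of constraint 2: "Syllables are open: no coda consonants are permitted."
The remaining constraints (1, 3, 4, 5) are satisfied.

2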